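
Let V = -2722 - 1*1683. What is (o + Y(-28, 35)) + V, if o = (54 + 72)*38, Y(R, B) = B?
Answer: 418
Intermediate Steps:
o = 4788 (o = 126*38 = 4788)
V = -4405 (V = -2722 - 1683 = -4405)
(o + Y(-28, 35)) + V = (4788 + 35) - 4405 = 4823 - 4405 = 418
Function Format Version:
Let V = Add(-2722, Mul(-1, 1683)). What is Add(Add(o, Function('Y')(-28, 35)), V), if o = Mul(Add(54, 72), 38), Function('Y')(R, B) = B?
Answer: 418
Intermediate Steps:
o = 4788 (o = Mul(126, 38) = 4788)
V = -4405 (V = Add(-2722, -1683) = -4405)
Add(Add(o, Function('Y')(-28, 35)), V) = Add(Add(4788, 35), -4405) = Add(4823, -4405) = 418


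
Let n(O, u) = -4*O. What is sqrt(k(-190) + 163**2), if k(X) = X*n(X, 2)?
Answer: I*sqrt(117831) ≈ 343.27*I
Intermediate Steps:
k(X) = -4*X**2 (k(X) = X*(-4*X) = -4*X**2)
sqrt(k(-190) + 163**2) = sqrt(-4*(-190)**2 + 163**2) = sqrt(-4*36100 + 26569) = sqrt(-144400 + 26569) = sqrt(-117831) = I*sqrt(117831)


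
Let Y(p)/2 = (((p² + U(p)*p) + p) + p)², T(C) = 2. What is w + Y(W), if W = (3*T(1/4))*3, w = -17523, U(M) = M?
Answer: 918189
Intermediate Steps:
W = 18 (W = (3*2)*3 = 6*3 = 18)
Y(p) = 2*(2*p + 2*p²)² (Y(p) = 2*(((p² + p*p) + p) + p)² = 2*(((p² + p²) + p) + p)² = 2*((2*p² + p) + p)² = 2*((p + 2*p²) + p)² = 2*(2*p + 2*p²)²)
w + Y(W) = -17523 + 8*18²*(1 + 18)² = -17523 + 8*324*19² = -17523 + 8*324*361 = -17523 + 935712 = 918189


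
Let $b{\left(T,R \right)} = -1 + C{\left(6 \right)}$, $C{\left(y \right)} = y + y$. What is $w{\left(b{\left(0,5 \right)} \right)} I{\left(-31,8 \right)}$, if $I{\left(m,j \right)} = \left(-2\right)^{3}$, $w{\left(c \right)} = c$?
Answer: $-88$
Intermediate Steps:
$C{\left(y \right)} = 2 y$
$b{\left(T,R \right)} = 11$ ($b{\left(T,R \right)} = -1 + 2 \cdot 6 = -1 + 12 = 11$)
$I{\left(m,j \right)} = -8$
$w{\left(b{\left(0,5 \right)} \right)} I{\left(-31,8 \right)} = 11 \left(-8\right) = -88$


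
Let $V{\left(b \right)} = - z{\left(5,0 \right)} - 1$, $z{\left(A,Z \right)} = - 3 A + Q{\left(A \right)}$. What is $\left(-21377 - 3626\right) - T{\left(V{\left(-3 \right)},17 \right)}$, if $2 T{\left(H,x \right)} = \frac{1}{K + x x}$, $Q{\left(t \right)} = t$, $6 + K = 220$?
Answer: $- \frac{25153019}{1006} \approx -25003.0$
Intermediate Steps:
$K = 214$ ($K = -6 + 220 = 214$)
$z{\left(A,Z \right)} = - 2 A$ ($z{\left(A,Z \right)} = - 3 A + A = - 2 A$)
$V{\left(b \right)} = 9$ ($V{\left(b \right)} = - \left(-2\right) 5 - 1 = \left(-1\right) \left(-10\right) - 1 = 10 - 1 = 9$)
$T{\left(H,x \right)} = \frac{1}{2 \left(214 + x^{2}\right)}$ ($T{\left(H,x \right)} = \frac{1}{2 \left(214 + x x\right)} = \frac{1}{2 \left(214 + x^{2}\right)}$)
$\left(-21377 - 3626\right) - T{\left(V{\left(-3 \right)},17 \right)} = \left(-21377 - 3626\right) - \frac{1}{2 \left(214 + 17^{2}\right)} = -25003 - \frac{1}{2 \left(214 + 289\right)} = -25003 - \frac{1}{2 \cdot 503} = -25003 - \frac{1}{2} \cdot \frac{1}{503} = -25003 - \frac{1}{1006} = - \frac{25153019}{1006}$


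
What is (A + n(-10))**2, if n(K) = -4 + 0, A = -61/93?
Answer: 187489/8649 ≈ 21.678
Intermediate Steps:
A = -61/93 (A = -61*1/93 = -61/93 ≈ -0.65591)
n(K) = -4
(A + n(-10))**2 = (-61/93 - 4)**2 = (-433/93)**2 = 187489/8649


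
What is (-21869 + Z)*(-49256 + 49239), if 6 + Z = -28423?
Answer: 855066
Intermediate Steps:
Z = -28429 (Z = -6 - 28423 = -28429)
(-21869 + Z)*(-49256 + 49239) = (-21869 - 28429)*(-49256 + 49239) = -50298*(-17) = 855066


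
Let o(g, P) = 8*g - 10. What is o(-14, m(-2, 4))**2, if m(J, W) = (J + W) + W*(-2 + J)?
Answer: 14884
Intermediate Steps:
m(J, W) = J + W + W*(-2 + J)
o(g, P) = -10 + 8*g
o(-14, m(-2, 4))**2 = (-10 + 8*(-14))**2 = (-10 - 112)**2 = (-122)**2 = 14884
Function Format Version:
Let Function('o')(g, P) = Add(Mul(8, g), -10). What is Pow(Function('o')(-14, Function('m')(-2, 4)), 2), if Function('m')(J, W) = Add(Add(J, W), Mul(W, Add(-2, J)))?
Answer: 14884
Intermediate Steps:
Function('m')(J, W) = Add(J, W, Mul(W, Add(-2, J)))
Function('o')(g, P) = Add(-10, Mul(8, g))
Pow(Function('o')(-14, Function('m')(-2, 4)), 2) = Pow(Add(-10, Mul(8, -14)), 2) = Pow(Add(-10, -112), 2) = Pow(-122, 2) = 14884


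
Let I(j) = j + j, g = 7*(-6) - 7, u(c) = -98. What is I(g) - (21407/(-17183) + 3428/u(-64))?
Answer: -52012161/841967 ≈ -61.775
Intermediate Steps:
g = -49 (g = -42 - 7 = -49)
I(j) = 2*j
I(g) - (21407/(-17183) + 3428/u(-64)) = 2*(-49) - (21407/(-17183) + 3428/(-98)) = -98 - (21407*(-1/17183) + 3428*(-1/98)) = -98 - (-21407/17183 - 1714/49) = -98 - 1*(-30500605/841967) = -98 + 30500605/841967 = -52012161/841967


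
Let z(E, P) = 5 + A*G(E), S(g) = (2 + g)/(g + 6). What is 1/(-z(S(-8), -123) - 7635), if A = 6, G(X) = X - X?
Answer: -1/7640 ≈ -0.00013089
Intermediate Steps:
G(X) = 0
S(g) = (2 + g)/(6 + g)
z(E, P) = 5 (z(E, P) = 5 + 6*0 = 5 + 0 = 5)
1/(-z(S(-8), -123) - 7635) = 1/(-1*5 - 7635) = 1/(-5 - 7635) = 1/(-7640) = -1/7640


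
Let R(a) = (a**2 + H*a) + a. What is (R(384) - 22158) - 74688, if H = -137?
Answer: -1614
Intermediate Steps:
R(a) = a**2 - 136*a (R(a) = (a**2 - 137*a) + a = a**2 - 136*a)
(R(384) - 22158) - 74688 = (384*(-136 + 384) - 22158) - 74688 = (384*248 - 22158) - 74688 = (95232 - 22158) - 74688 = 73074 - 74688 = -1614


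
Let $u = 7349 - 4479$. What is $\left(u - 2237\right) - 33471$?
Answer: $-32838$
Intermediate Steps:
$u = 2870$
$\left(u - 2237\right) - 33471 = \left(2870 - 2237\right) - 33471 = 633 - 33471 = -32838$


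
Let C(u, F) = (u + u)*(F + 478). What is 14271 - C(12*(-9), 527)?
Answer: 231351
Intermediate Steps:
C(u, F) = 2*u*(478 + F) (C(u, F) = (2*u)*(478 + F) = 2*u*(478 + F))
14271 - C(12*(-9), 527) = 14271 - 2*12*(-9)*(478 + 527) = 14271 - 2*(-108)*1005 = 14271 - 1*(-217080) = 14271 + 217080 = 231351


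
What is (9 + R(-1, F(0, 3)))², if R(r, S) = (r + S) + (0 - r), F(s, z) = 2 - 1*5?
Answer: 36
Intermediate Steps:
F(s, z) = -3 (F(s, z) = 2 - 5 = -3)
R(r, S) = S (R(r, S) = (S + r) - r = S)
(9 + R(-1, F(0, 3)))² = (9 - 3)² = 6² = 36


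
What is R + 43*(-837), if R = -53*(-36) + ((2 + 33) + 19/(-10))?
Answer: -340499/10 ≈ -34050.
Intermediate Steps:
R = 19411/10 (R = 1908 + (35 + 19*(-⅒)) = 1908 + (35 - 19/10) = 1908 + 331/10 = 19411/10 ≈ 1941.1)
R + 43*(-837) = 19411/10 + 43*(-837) = 19411/10 - 35991 = -340499/10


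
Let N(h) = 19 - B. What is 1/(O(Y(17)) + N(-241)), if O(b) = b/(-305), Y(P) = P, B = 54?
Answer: -305/10692 ≈ -0.028526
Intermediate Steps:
O(b) = -b/305 (O(b) = b*(-1/305) = -b/305)
N(h) = -35 (N(h) = 19 - 1*54 = 19 - 54 = -35)
1/(O(Y(17)) + N(-241)) = 1/(-1/305*17 - 35) = 1/(-17/305 - 35) = 1/(-10692/305) = -305/10692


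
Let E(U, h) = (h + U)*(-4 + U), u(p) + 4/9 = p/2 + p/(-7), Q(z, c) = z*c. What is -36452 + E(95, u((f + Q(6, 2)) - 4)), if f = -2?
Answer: -248872/9 ≈ -27652.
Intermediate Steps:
Q(z, c) = c*z
u(p) = -4/9 + 5*p/14 (u(p) = -4/9 + (p/2 + p/(-7)) = -4/9 + (p*(1/2) + p*(-1/7)) = -4/9 + (p/2 - p/7) = -4/9 + 5*p/14)
E(U, h) = (-4 + U)*(U + h) (E(U, h) = (U + h)*(-4 + U) = (-4 + U)*(U + h))
-36452 + E(95, u((f + Q(6, 2)) - 4)) = -36452 + (95**2 - 4*95 - 4*(-4/9 + 5*((-2 + 2*6) - 4)/14) + 95*(-4/9 + 5*((-2 + 2*6) - 4)/14)) = -36452 + (9025 - 380 - 4*(-4/9 + 5*((-2 + 12) - 4)/14) + 95*(-4/9 + 5*((-2 + 12) - 4)/14)) = -36452 + (9025 - 380 - 4*(-4/9 + 5*(10 - 4)/14) + 95*(-4/9 + 5*(10 - 4)/14)) = -36452 + (9025 - 380 - 4*(-4/9 + (5/14)*6) + 95*(-4/9 + (5/14)*6)) = -36452 + (9025 - 380 - 4*(-4/9 + 15/7) + 95*(-4/9 + 15/7)) = -36452 + (9025 - 380 - 4*107/63 + 95*(107/63)) = -36452 + (9025 - 380 - 428/63 + 10165/63) = -36452 + 79196/9 = -248872/9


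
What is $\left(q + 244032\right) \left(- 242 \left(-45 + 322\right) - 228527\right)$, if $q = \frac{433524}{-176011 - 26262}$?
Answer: $- \frac{14589083432869932}{202273} \approx -7.2126 \cdot 10^{10}$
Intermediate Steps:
$q = - \frac{433524}{202273}$ ($q = \frac{433524}{-176011 - 26262} = \frac{433524}{-202273} = 433524 \left(- \frac{1}{202273}\right) = - \frac{433524}{202273} \approx -2.1433$)
$\left(q + 244032\right) \left(- 242 \left(-45 + 322\right) - 228527\right) = \left(- \frac{433524}{202273} + 244032\right) \left(- 242 \left(-45 + 322\right) - 228527\right) = \frac{49360651212 \left(\left(-242\right) 277 - 228527\right)}{202273} = \frac{49360651212 \left(-67034 - 228527\right)}{202273} = \frac{49360651212}{202273} \left(-295561\right) = - \frac{14589083432869932}{202273}$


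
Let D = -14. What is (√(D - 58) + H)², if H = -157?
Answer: 24577 - 1884*I*√2 ≈ 24577.0 - 2664.4*I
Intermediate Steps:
(√(D - 58) + H)² = (√(-14 - 58) - 157)² = (√(-72) - 157)² = (6*I*√2 - 157)² = (-157 + 6*I*√2)²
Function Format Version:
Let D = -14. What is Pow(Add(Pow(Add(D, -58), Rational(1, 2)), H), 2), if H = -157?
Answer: Add(24577, Mul(-1884, I, Pow(2, Rational(1, 2)))) ≈ Add(24577., Mul(-2664.4, I))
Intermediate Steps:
Pow(Add(Pow(Add(D, -58), Rational(1, 2)), H), 2) = Pow(Add(Pow(Add(-14, -58), Rational(1, 2)), -157), 2) = Pow(Add(Pow(-72, Rational(1, 2)), -157), 2) = Pow(Add(Mul(6, I, Pow(2, Rational(1, 2))), -157), 2) = Pow(Add(-157, Mul(6, I, Pow(2, Rational(1, 2)))), 2)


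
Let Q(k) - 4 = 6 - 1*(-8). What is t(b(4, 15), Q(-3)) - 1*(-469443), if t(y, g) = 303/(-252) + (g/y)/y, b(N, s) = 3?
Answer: 39433279/84 ≈ 4.6944e+5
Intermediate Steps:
Q(k) = 18 (Q(k) = 4 + (6 - 1*(-8)) = 4 + (6 + 8) = 4 + 14 = 18)
t(y, g) = -101/84 + g/y² (t(y, g) = 303*(-1/252) + g/y² = -101/84 + g/y²)
t(b(4, 15), Q(-3)) - 1*(-469443) = (-101/84 + 18/3²) - 1*(-469443) = (-101/84 + 18*(⅑)) + 469443 = (-101/84 + 2) + 469443 = 67/84 + 469443 = 39433279/84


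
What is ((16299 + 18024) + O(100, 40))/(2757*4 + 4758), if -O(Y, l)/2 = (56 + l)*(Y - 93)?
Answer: 10993/5262 ≈ 2.0891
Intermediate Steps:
O(Y, l) = -2*(-93 + Y)*(56 + l) (O(Y, l) = -2*(56 + l)*(Y - 93) = -2*(56 + l)*(-93 + Y) = -2*(-93 + Y)*(56 + l))
((16299 + 18024) + O(100, 40))/(2757*4 + 4758) = ((16299 + 18024) + (10416 - 112*100 + 186*40 - 2*100*40))/(2757*4 + 4758) = (34323 + (10416 - 11200 + 7440 - 8000))/(11028 + 4758) = (34323 - 1344)/15786 = 32979*(1/15786) = 10993/5262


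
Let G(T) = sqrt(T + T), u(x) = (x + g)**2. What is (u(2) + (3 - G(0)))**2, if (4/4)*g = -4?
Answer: 49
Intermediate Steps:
g = -4
u(x) = (-4 + x)**2 (u(x) = (x - 4)**2 = (-4 + x)**2)
G(T) = sqrt(2)*sqrt(T) (G(T) = sqrt(2*T) = sqrt(2)*sqrt(T))
(u(2) + (3 - G(0)))**2 = ((-4 + 2)**2 + (3 - sqrt(2)*sqrt(0)))**2 = ((-2)**2 + (3 - sqrt(2)*0))**2 = (4 + (3 - 1*0))**2 = (4 + (3 + 0))**2 = (4 + 3)**2 = 7**2 = 49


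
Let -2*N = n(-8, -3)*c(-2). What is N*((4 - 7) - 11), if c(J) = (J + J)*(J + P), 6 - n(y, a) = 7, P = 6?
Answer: 112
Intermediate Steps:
n(y, a) = -1 (n(y, a) = 6 - 1*7 = 6 - 7 = -1)
c(J) = 2*J*(6 + J) (c(J) = (J + J)*(J + 6) = (2*J)*(6 + J) = 2*J*(6 + J))
N = -8 (N = -(-1)*2*(-2)*(6 - 2)/2 = -(-1)*2*(-2)*4/2 = -(-1)*(-16)/2 = -1/2*16 = -8)
N*((4 - 7) - 11) = -8*((4 - 7) - 11) = -8*(-3 - 11) = -8*(-14) = 112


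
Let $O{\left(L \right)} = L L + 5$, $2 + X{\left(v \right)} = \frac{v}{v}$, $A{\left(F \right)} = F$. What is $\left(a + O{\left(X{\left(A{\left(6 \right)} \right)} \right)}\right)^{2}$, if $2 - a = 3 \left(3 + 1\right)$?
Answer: $16$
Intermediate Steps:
$X{\left(v \right)} = -1$ ($X{\left(v \right)} = -2 + \frac{v}{v} = -2 + 1 = -1$)
$O{\left(L \right)} = 5 + L^{2}$ ($O{\left(L \right)} = L^{2} + 5 = 5 + L^{2}$)
$a = -10$ ($a = 2 - 3 \left(3 + 1\right) = 2 - 3 \cdot 4 = 2 - 12 = -10$)
$\left(a + O{\left(X{\left(A{\left(6 \right)} \right)} \right)}\right)^{2} = \left(-10 + \left(5 + \left(-1\right)^{2}\right)\right)^{2} = \left(-10 + \left(5 + 1\right)\right)^{2} = \left(-10 + 6\right)^{2} = \left(-4\right)^{2} = 16$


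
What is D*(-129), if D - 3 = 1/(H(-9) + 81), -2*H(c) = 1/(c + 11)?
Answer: -125517/323 ≈ -388.60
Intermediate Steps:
H(c) = -1/(2*(11 + c)) (H(c) = -1/(2*(c + 11)) = -1/(2*(11 + c)))
D = 973/323 (D = 3 + 1/(-1/(22 + 2*(-9)) + 81) = 3 + 1/(-1/(22 - 18) + 81) = 3 + 1/(-1/4 + 81) = 3 + 1/(323/4) = 3 + 4/323 = 973/323 ≈ 3.0124)
D*(-129) = (973/323)*(-129) = -125517/323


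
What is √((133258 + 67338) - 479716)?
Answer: 4*I*√17445 ≈ 528.32*I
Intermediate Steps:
√((133258 + 67338) - 479716) = √(200596 - 479716) = √(-279120) = 4*I*√17445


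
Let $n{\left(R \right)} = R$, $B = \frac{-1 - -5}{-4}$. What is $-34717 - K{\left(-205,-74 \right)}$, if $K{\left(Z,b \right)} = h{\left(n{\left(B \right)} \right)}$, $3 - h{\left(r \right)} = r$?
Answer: $-34721$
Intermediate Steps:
$B = -1$ ($B = \left(-1 + 5\right) \left(- \frac{1}{4}\right) = 4 \left(- \frac{1}{4}\right) = -1$)
$h{\left(r \right)} = 3 - r$
$K{\left(Z,b \right)} = 4$ ($K{\left(Z,b \right)} = 3 - -1 = 3 + 1 = 4$)
$-34717 - K{\left(-205,-74 \right)} = -34717 - 4 = -34721$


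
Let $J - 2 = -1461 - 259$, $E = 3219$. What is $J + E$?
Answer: $1501$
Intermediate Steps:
$J = -1718$ ($J = 2 - 1720 = -1718$)
$J + E = -1718 + 3219 = 1501$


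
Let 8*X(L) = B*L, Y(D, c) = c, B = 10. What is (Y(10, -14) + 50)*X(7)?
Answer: 315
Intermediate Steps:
X(L) = 5*L/4 (X(L) = (10*L)/8 = 5*L/4)
(Y(10, -14) + 50)*X(7) = (-14 + 50)*((5/4)*7) = 36*(35/4) = 315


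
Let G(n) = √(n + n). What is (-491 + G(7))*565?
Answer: -277415 + 565*√14 ≈ -2.7530e+5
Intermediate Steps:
G(n) = √2*√n (G(n) = √(2*n) = √2*√n)
(-491 + G(7))*565 = (-491 + √2*√7)*565 = (-491 + √14)*565 = -277415 + 565*√14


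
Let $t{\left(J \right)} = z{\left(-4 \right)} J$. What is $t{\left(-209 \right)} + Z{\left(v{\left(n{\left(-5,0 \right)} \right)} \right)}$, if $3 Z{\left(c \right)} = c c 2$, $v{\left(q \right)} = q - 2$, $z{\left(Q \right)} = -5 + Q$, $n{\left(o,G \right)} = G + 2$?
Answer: $1881$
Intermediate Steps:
$n{\left(o,G \right)} = 2 + G$
$v{\left(q \right)} = -2 + q$ ($v{\left(q \right)} = q - 2 = -2 + q$)
$t{\left(J \right)} = - 9 J$ ($t{\left(J \right)} = \left(-5 - 4\right) J = - 9 J$)
$Z{\left(c \right)} = \frac{2 c^{2}}{3}$ ($Z{\left(c \right)} = \frac{c c 2}{3} = \frac{c^{2} \cdot 2}{3} = \frac{2 c^{2}}{3}$)
$t{\left(-209 \right)} + Z{\left(v{\left(n{\left(-5,0 \right)} \right)} \right)} = \left(-9\right) \left(-209\right) + \frac{2 \left(-2 + \left(2 + 0\right)\right)^{2}}{3} = 1881 + \frac{2 \left(-2 + 2\right)^{2}}{3} = 1881 + \frac{2 \cdot 0^{2}}{3} = 1881 + \frac{2}{3} \cdot 0 = 1881 + 0 = 1881$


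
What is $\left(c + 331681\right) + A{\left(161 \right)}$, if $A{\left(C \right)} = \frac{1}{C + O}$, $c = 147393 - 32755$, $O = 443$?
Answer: $\frac{269576677}{604} \approx 4.4632 \cdot 10^{5}$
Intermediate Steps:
$c = 114638$ ($c = 147393 - 32755 = 114638$)
$A{\left(C \right)} = \frac{1}{443 + C}$ ($A{\left(C \right)} = \frac{1}{C + 443} = \frac{1}{443 + C}$)
$\left(c + 331681\right) + A{\left(161 \right)} = \left(114638 + 331681\right) + \frac{1}{443 + 161} = 446319 + \frac{1}{604} = \frac{269576677}{604}$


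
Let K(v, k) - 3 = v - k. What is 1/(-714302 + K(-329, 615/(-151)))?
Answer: -151/107908213 ≈ -1.3993e-6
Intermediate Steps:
K(v, k) = 3 + v - k (K(v, k) = 3 + (v - k) = 3 + v - k)
1/(-714302 + K(-329, 615/(-151))) = 1/(-714302 + (3 - 329 - 615/(-151))) = 1/(-714302 + (3 - 329 - 615*(-1)/151)) = 1/(-714302 + (3 - 329 - 1*(-615/151))) = 1/(-714302 + (3 - 329 + 615/151)) = 1/(-714302 - 48611/151) = 1/(-107908213/151) = -151/107908213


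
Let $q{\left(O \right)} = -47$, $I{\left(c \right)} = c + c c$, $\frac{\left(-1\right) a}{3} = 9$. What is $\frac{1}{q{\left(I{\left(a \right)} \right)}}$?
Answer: $- \frac{1}{47} \approx -0.021277$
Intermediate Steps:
$a = -27$ ($a = \left(-3\right) 9 = -27$)
$I{\left(c \right)} = c + c^{2}$
$\frac{1}{q{\left(I{\left(a \right)} \right)}} = \frac{1}{-47} = - \frac{1}{47}$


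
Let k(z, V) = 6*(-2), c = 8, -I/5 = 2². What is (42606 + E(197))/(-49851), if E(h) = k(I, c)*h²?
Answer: 141034/16617 ≈ 8.4873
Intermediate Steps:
I = -20 (I = -5*2² = -5*4 = -20)
k(z, V) = -12
E(h) = -12*h²
(42606 + E(197))/(-49851) = (42606 - 12*197²)/(-49851) = (42606 - 12*38809)*(-1/49851) = (42606 - 465708)*(-1/49851) = -423102*(-1/49851) = 141034/16617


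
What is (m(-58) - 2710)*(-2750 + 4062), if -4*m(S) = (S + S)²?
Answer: -7969088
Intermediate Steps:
m(S) = -S² (m(S) = -(S + S)²/4 = -4*S²/4 = -S²)
(m(-58) - 2710)*(-2750 + 4062) = (-1*(-58)² - 2710)*(-2750 + 4062) = (-1*3364 - 2710)*1312 = (-3364 - 2710)*1312 = -6074*1312 = -7969088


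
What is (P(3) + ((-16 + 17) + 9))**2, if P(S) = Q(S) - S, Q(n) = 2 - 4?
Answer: 25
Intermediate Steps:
Q(n) = -2
P(S) = -2 - S
(P(3) + ((-16 + 17) + 9))**2 = ((-2 - 1*3) + ((-16 + 17) + 9))**2 = ((-2 - 3) + (1 + 9))**2 = (-5 + 10)**2 = 5**2 = 25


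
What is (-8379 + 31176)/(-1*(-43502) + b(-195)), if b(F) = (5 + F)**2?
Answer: 7599/26534 ≈ 0.28639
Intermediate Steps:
(-8379 + 31176)/(-1*(-43502) + b(-195)) = (-8379 + 31176)/(-1*(-43502) + (5 - 195)**2) = 22797/(43502 + (-190)**2) = 22797/(43502 + 36100) = 22797/79602 = 22797*(1/79602) = 7599/26534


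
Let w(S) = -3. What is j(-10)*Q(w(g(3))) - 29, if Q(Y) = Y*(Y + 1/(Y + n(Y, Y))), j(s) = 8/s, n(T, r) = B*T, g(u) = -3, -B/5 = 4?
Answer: -687/19 ≈ -36.158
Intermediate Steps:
B = -20 (B = -5*4 = -20)
n(T, r) = -20*T
Q(Y) = Y*(Y - 1/(19*Y)) (Q(Y) = Y*(Y + 1/(Y - 20*Y)) = Y*(Y + 1/(-19*Y)) = Y*(Y - 1/(19*Y)))
j(-10)*Q(w(g(3))) - 29 = (8/(-10))*(-1/19 + (-3)²) - 29 = (8*(-⅒))*(-1/19 + 9) - 29 = -⅘*170/19 - 29 = -136/19 - 29 = -687/19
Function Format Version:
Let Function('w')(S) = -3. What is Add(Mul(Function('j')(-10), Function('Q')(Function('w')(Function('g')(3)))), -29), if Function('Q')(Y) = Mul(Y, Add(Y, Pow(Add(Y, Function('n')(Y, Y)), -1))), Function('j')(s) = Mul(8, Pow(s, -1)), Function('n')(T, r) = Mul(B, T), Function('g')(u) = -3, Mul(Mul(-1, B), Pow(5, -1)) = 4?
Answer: Rational(-687, 19) ≈ -36.158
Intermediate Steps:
B = -20 (B = Mul(-5, 4) = -20)
Function('n')(T, r) = Mul(-20, T)
Function('Q')(Y) = Mul(Y, Add(Y, Mul(Rational(-1, 19), Pow(Y, -1)))) (Function('Q')(Y) = Mul(Y, Add(Y, Pow(Add(Y, Mul(-20, Y)), -1))) = Mul(Y, Add(Y, Pow(Mul(-19, Y), -1))) = Mul(Y, Add(Y, Mul(Rational(-1, 19), Pow(Y, -1)))))
Add(Mul(Function('j')(-10), Function('Q')(Function('w')(Function('g')(3)))), -29) = Add(Mul(Mul(8, Pow(-10, -1)), Add(Rational(-1, 19), Pow(-3, 2))), -29) = Add(Mul(Mul(8, Rational(-1, 10)), Add(Rational(-1, 19), 9)), -29) = Add(Mul(Rational(-4, 5), Rational(170, 19)), -29) = Add(Rational(-136, 19), -29) = Rational(-687, 19)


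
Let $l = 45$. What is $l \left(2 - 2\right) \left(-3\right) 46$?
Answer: $0$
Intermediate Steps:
$l \left(2 - 2\right) \left(-3\right) 46 = 45 \left(2 - 2\right) \left(-3\right) 46 = 45 \cdot 0 \left(-3\right) 46 = 45 \cdot 0 \cdot 46 = 0 \cdot 46 = 0$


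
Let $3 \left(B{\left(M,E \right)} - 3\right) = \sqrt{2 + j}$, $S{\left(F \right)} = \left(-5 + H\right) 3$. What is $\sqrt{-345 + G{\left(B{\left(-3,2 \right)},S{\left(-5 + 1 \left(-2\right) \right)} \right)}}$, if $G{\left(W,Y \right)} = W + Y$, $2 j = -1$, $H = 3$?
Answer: $\frac{\sqrt{-12528 + 6 \sqrt{6}}}{6} \approx 18.644 i$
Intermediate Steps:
$j = - \frac{1}{2}$ ($j = \frac{1}{2} \left(-1\right) = - \frac{1}{2} \approx -0.5$)
$S{\left(F \right)} = -6$ ($S{\left(F \right)} = \left(-5 + 3\right) 3 = \left(-2\right) 3 = -6$)
$B{\left(M,E \right)} = 3 + \frac{\sqrt{6}}{6}$ ($B{\left(M,E \right)} = 3 + \frac{\sqrt{2 - \frac{1}{2}}}{3} = 3 + \frac{\sqrt{\frac{3}{2}}}{3} = 3 + \frac{\frac{1}{2} \sqrt{6}}{3} = 3 + \frac{\sqrt{6}}{6}$)
$\sqrt{-345 + G{\left(B{\left(-3,2 \right)},S{\left(-5 + 1 \left(-2\right) \right)} \right)}} = \sqrt{-345 - \left(3 - \frac{\sqrt{6}}{6}\right)} = \sqrt{-348 + \frac{\sqrt{6}}{6}}$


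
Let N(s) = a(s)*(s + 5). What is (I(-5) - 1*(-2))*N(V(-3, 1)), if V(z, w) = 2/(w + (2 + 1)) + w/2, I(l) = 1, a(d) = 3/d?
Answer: 54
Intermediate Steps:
V(z, w) = w/2 + 2/(3 + w) (V(z, w) = 2/(w + 3) + w*(½) = 2/(3 + w) + w/2 = w/2 + 2/(3 + w))
N(s) = 3*(5 + s)/s (N(s) = (3/s)*(s + 5) = (3/s)*(5 + s) = 3*(5 + s)/s)
(I(-5) - 1*(-2))*N(V(-3, 1)) = (1 - 1*(-2))*(3 + 15/(((4 + 1² + 3*1)/(2*(3 + 1))))) = (1 + 2)*(3 + 15/(((½)*(4 + 1 + 3)/4))) = 3*(3 + 15/(((½)*(¼)*8))) = 3*(3 + 15/1) = 3*(3 + 15*1) = 3*(3 + 15) = 3*18 = 54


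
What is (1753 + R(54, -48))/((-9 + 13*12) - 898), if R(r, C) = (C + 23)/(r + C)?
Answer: -10493/4506 ≈ -2.3287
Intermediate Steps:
R(r, C) = (23 + C)/(C + r)
(1753 + R(54, -48))/((-9 + 13*12) - 898) = (1753 + (23 - 48)/(-48 + 54))/((-9 + 13*12) - 898) = (1753 - 25/6)/((-9 + 156) - 898) = (1753 + (⅙)*(-25))/(147 - 898) = (1753 - 25/6)/(-751) = (10493/6)*(-1/751) = -10493/4506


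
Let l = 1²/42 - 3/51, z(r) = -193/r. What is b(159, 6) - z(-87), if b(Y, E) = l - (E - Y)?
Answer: 1040453/6902 ≈ 150.75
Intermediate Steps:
l = -25/714 (l = 1*(1/42) - 3*1/51 = 1/42 - 1/17 = -25/714 ≈ -0.035014)
b(Y, E) = -25/714 + Y - E (b(Y, E) = -25/714 - (E - Y) = -25/714 + (Y - E) = -25/714 + Y - E)
b(159, 6) - z(-87) = (-25/714 + 159 - 1*6) - (-193)/(-87) = (-25/714 + 159 - 6) - (-193)*(-1)/87 = 109217/714 - 1*193/87 = 109217/714 - 193/87 = 1040453/6902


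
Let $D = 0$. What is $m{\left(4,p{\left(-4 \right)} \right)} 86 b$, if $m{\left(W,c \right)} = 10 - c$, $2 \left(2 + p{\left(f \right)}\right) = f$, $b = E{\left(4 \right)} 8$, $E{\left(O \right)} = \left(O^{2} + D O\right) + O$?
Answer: $192640$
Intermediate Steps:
$E{\left(O \right)} = O + O^{2}$ ($E{\left(O \right)} = \left(O^{2} + 0 O\right) + O = \left(O^{2} + 0\right) + O = O^{2} + O = O + O^{2}$)
$b = 160$ ($b = 4 \left(1 + 4\right) 8 = 4 \cdot 5 \cdot 8 = 20 \cdot 8 = 160$)
$p{\left(f \right)} = -2 + \frac{f}{2}$
$m{\left(4,p{\left(-4 \right)} \right)} 86 b = \left(10 - \left(-2 + \frac{1}{2} \left(-4\right)\right)\right) 86 \cdot 160 = \left(10 - \left(-2 - 2\right)\right) 86 \cdot 160 = \left(10 - -4\right) 86 \cdot 160 = \left(10 + 4\right) 86 \cdot 160 = 14 \cdot 86 \cdot 160 = 1204 \cdot 160 = 192640$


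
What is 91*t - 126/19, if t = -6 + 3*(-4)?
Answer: -31248/19 ≈ -1644.6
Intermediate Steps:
t = -18 (t = -6 - 12 = -18)
91*t - 126/19 = 91*(-18) - 126/19 = -1638 - 126*1/19 = -1638 - 126/19 = -31248/19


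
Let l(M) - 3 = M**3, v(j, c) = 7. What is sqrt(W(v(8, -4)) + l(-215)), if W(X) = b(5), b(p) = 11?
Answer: I*sqrt(9938361) ≈ 3152.5*I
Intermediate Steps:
W(X) = 11
l(M) = 3 + M**3
sqrt(W(v(8, -4)) + l(-215)) = sqrt(11 + (3 + (-215)**3)) = sqrt(11 + (3 - 9938375)) = sqrt(11 - 9938372) = sqrt(-9938361) = I*sqrt(9938361)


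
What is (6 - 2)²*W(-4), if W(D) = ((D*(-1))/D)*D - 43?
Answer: -624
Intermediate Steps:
W(D) = -43 - D (W(D) = ((-D)/D)*D - 43 = -D - 43 = -43 - D)
(6 - 2)²*W(-4) = (6 - 2)²*(-43 - 1*(-4)) = 4²*(-43 + 4) = 16*(-39) = -624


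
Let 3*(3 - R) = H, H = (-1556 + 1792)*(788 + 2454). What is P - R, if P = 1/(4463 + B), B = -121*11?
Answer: 798767533/3132 ≈ 2.5503e+5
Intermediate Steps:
B = -1331
P = 1/3132 (P = 1/(4463 - 1331) = 1/3132 ≈ 0.00031928)
H = 765112 (H = 236*3242 = 765112)
R = -765103/3 (R = 3 - 1/3*765112 = 3 - 765112/3 = -765103/3 ≈ -2.5503e+5)
P - R = 1/3132 - 1*(-765103/3) = 1/3132 + 765103/3 = 798767533/3132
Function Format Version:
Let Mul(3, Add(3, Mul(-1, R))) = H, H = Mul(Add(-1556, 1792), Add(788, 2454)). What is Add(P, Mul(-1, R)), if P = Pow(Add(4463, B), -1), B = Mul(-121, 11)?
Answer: Rational(798767533, 3132) ≈ 2.5503e+5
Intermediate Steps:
B = -1331
P = Rational(1, 3132) (P = Pow(Add(4463, -1331), -1) = Pow(3132, -1) = Rational(1, 3132) ≈ 0.00031928)
H = 765112 (H = Mul(236, 3242) = 765112)
R = Rational(-765103, 3) (R = Add(3, Mul(Rational(-1, 3), 765112)) = Add(3, Rational(-765112, 3)) = Rational(-765103, 3) ≈ -2.5503e+5)
Add(P, Mul(-1, R)) = Add(Rational(1, 3132), Mul(-1, Rational(-765103, 3))) = Add(Rational(1, 3132), Rational(765103, 3)) = Rational(798767533, 3132)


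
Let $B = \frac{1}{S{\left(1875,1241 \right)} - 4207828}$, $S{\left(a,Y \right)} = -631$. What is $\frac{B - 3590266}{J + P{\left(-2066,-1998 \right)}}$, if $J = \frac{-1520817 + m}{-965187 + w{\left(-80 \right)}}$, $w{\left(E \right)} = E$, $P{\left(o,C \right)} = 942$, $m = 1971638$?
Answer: $- \frac{14584689439090120365}{3824776709432087} \approx -3813.2$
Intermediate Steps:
$B = - \frac{1}{4208459}$ ($B = \frac{1}{-631 - 4207828} = \frac{1}{-4208459} = - \frac{1}{4208459} \approx -2.3762 \cdot 10^{-7}$)
$J = - \frac{450821}{965267}$ ($J = \frac{-1520817 + 1971638}{-965187 - 80} = \frac{450821}{-965267} = 450821 \left(- \frac{1}{965267}\right) = - \frac{450821}{965267} \approx -0.46704$)
$\frac{B - 3590266}{J + P{\left(-2066,-1998 \right)}} = \frac{- \frac{1}{4208459} - 3590266}{- \frac{450821}{965267} + 942} = - \frac{15109487260095}{4208459 \cdot \frac{908830693}{965267}} = \left(- \frac{15109487260095}{4208459}\right) \frac{965267}{908830693} = - \frac{14584689439090120365}{3824776709432087}$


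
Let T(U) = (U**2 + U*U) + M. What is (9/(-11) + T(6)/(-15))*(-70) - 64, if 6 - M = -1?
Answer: 11944/33 ≈ 361.94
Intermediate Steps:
M = 7 (M = 6 - 1*(-1) = 6 + 1 = 7)
T(U) = 7 + 2*U**2 (T(U) = (U**2 + U*U) + 7 = (U**2 + U**2) + 7 = 2*U**2 + 7 = 7 + 2*U**2)
(9/(-11) + T(6)/(-15))*(-70) - 64 = (9/(-11) + (7 + 2*6**2)/(-15))*(-70) - 64 = (9*(-1/11) + (7 + 2*36)*(-1/15))*(-70) - 64 = (-9/11 + (7 + 72)*(-1/15))*(-70) - 64 = (-9/11 + 79*(-1/15))*(-70) - 64 = (-9/11 - 79/15)*(-70) - 64 = -1004/165*(-70) - 64 = 14056/33 - 64 = 11944/33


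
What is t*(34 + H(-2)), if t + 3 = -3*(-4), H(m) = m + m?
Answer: 270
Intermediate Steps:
H(m) = 2*m
t = 9 (t = -3 - 3*(-4) = -3 + 12 = 9)
t*(34 + H(-2)) = 9*(34 + 2*(-2)) = 9*(34 - 4) = 9*30 = 270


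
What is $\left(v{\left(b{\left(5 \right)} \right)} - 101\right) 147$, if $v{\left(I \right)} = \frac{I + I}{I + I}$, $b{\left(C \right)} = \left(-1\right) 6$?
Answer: $-14700$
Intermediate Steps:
$b{\left(C \right)} = -6$
$v{\left(I \right)} = 1$ ($v{\left(I \right)} = \frac{2 I}{2 I} = 2 I \frac{1}{2 I} = 1$)
$\left(v{\left(b{\left(5 \right)} \right)} - 101\right) 147 = \left(1 - 101\right) 147 = \left(-100\right) 147 = -14700$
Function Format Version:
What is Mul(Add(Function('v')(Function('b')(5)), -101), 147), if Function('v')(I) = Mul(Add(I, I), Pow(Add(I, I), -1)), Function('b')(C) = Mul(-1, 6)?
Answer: -14700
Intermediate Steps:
Function('b')(C) = -6
Function('v')(I) = 1 (Function('v')(I) = Mul(Mul(2, I), Pow(Mul(2, I), -1)) = Mul(Mul(2, I), Mul(Rational(1, 2), Pow(I, -1))) = 1)
Mul(Add(Function('v')(Function('b')(5)), -101), 147) = Mul(Add(1, -101), 147) = Mul(-100, 147) = -14700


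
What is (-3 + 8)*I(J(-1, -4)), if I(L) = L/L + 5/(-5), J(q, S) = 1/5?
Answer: 0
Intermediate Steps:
J(q, S) = ⅕
I(L) = 0 (I(L) = 1 + 5*(-⅕) = 1 - 1 = 0)
(-3 + 8)*I(J(-1, -4)) = (-3 + 8)*0 = 5*0 = 0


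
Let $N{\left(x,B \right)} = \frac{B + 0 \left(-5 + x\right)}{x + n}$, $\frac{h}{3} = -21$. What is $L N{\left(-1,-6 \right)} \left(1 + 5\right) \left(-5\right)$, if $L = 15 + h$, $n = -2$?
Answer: $2880$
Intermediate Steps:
$h = -63$ ($h = 3 \left(-21\right) = -63$)
$N{\left(x,B \right)} = \frac{B}{-2 + x}$ ($N{\left(x,B \right)} = \frac{B + 0 \left(-5 + x\right)}{x - 2} = \frac{B + 0}{-2 + x} = \frac{B}{-2 + x}$)
$L = -48$ ($L = 15 - 63 = -48$)
$L N{\left(-1,-6 \right)} \left(1 + 5\right) \left(-5\right) = - 48 \left(- \frac{6}{-2 - 1}\right) \left(1 + 5\right) \left(-5\right) = - 48 \left(- \frac{6}{-3}\right) 6 \left(-5\right) = - 48 \left(\left(-6\right) \left(- \frac{1}{3}\right)\right) \left(-30\right) = \left(-48\right) 2 \left(-30\right) = \left(-96\right) \left(-30\right) = 2880$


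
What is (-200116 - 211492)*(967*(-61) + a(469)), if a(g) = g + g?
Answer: 23893432792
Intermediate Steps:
a(g) = 2*g
(-200116 - 211492)*(967*(-61) + a(469)) = (-200116 - 211492)*(967*(-61) + 2*469) = -411608*(-58987 + 938) = -411608*(-58049) = 23893432792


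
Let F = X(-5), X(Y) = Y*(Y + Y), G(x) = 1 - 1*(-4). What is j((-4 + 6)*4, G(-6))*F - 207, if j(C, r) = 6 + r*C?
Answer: 2093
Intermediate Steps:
G(x) = 5 (G(x) = 1 + 4 = 5)
X(Y) = 2*Y² (X(Y) = Y*(2*Y) = 2*Y²)
F = 50 (F = 2*(-5)² = 2*25 = 50)
j(C, r) = 6 + C*r
j((-4 + 6)*4, G(-6))*F - 207 = (6 + ((-4 + 6)*4)*5)*50 - 207 = (6 + (2*4)*5)*50 - 207 = (6 + 8*5)*50 - 207 = (6 + 40)*50 - 207 = 46*50 - 207 = 2300 - 207 = 2093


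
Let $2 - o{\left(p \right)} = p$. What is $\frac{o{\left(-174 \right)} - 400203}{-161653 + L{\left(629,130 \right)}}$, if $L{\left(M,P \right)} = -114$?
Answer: $\frac{400027}{161767} \approx 2.4729$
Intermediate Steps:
$o{\left(p \right)} = 2 - p$
$\frac{o{\left(-174 \right)} - 400203}{-161653 + L{\left(629,130 \right)}} = \frac{\left(2 - -174\right) - 400203}{-161653 - 114} = \frac{\left(2 + 174\right) - 400203}{-161767} = \left(176 - 400203\right) \left(- \frac{1}{161767}\right) = \left(-400027\right) \left(- \frac{1}{161767}\right) = \frac{400027}{161767}$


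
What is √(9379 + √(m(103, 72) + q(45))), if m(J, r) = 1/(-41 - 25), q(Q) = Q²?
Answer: √(40854924 + 66*√8820834)/66 ≈ 97.077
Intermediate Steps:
m(J, r) = -1/66 (m(J, r) = 1/(-66) = -1/66)
√(9379 + √(m(103, 72) + q(45))) = √(9379 + √(-1/66 + 45²)) = √(9379 + √(-1/66 + 2025)) = √(9379 + √(133649/66)) = √(9379 + √8820834/66)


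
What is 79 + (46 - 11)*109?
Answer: 3894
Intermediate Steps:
79 + (46 - 11)*109 = 79 + 35*109 = 79 + 3815 = 3894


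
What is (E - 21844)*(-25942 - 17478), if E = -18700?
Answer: 1760420480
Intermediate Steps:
(E - 21844)*(-25942 - 17478) = (-18700 - 21844)*(-25942 - 17478) = -40544*(-43420) = 1760420480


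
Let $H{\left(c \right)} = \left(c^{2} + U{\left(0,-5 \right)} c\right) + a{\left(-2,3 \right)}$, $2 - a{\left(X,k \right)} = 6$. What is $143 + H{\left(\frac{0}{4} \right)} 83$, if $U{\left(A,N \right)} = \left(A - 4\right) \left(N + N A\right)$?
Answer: $-189$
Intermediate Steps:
$a{\left(X,k \right)} = -4$ ($a{\left(X,k \right)} = 2 - 6 = -4$)
$U{\left(A,N \right)} = \left(-4 + A\right) \left(N + A N\right)$
$H{\left(c \right)} = -4 + c^{2} + 20 c$ ($H{\left(c \right)} = \left(c^{2} + - 5 \left(-4 + 0^{2} - 0\right) c\right) - 4 = \left(c^{2} + - 5 \left(-4 + 0 + 0\right) c\right) - 4 = \left(c^{2} + \left(-5\right) \left(-4\right) c\right) - 4 = \left(c^{2} + 20 c\right) - 4 = -4 + c^{2} + 20 c$)
$143 + H{\left(\frac{0}{4} \right)} 83 = 143 + \left(-4 + \left(\frac{0}{4}\right)^{2} + 20 \cdot \frac{0}{4}\right) 83 = 143 + \left(-4 + \left(0 \cdot \frac{1}{4}\right)^{2} + 20 \cdot 0 \cdot \frac{1}{4}\right) 83 = 143 + \left(-4 + 0^{2} + 20 \cdot 0\right) 83 = 143 + \left(-4 + 0 + 0\right) 83 = 143 - 332 = -189$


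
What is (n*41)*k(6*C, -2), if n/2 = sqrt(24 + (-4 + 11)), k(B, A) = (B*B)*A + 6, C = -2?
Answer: -23124*sqrt(31) ≈ -1.2875e+5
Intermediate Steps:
k(B, A) = 6 + A*B**2 (k(B, A) = B**2*A + 6 = A*B**2 + 6 = 6 + A*B**2)
n = 2*sqrt(31) (n = 2*sqrt(24 + (-4 + 11)) = 2*sqrt(24 + 7) = 2*sqrt(31) ≈ 11.136)
(n*41)*k(6*C, -2) = ((2*sqrt(31))*41)*(6 - 2*(6*(-2))**2) = (82*sqrt(31))*(6 - 2*(-12)**2) = (82*sqrt(31))*(6 - 2*144) = (82*sqrt(31))*(6 - 288) = (82*sqrt(31))*(-282) = -23124*sqrt(31)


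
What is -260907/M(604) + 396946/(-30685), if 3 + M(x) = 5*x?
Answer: -9203517377/92576645 ≈ -99.415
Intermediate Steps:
M(x) = -3 + 5*x
-260907/M(604) + 396946/(-30685) = -260907/(-3 + 5*604) + 396946/(-30685) = -260907/(-3 + 3020) + 396946*(-1/30685) = -260907/3017 - 396946/30685 = -9203517377/92576645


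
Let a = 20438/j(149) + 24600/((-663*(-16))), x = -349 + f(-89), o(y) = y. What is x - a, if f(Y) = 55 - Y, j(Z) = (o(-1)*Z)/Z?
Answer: 8941961/442 ≈ 20231.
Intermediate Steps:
j(Z) = -1 (j(Z) = (-Z)/Z = -1)
x = -205 (x = -349 + (55 - 1*(-89)) = -349 + (55 + 89) = -349 + 144 = -205)
a = -9032571/442 (a = 20438/(-1) + 24600/((-663*(-16))) = 20438*(-1) + 24600/10608 = -20438 + 24600*(1/10608) = -20438 + 1025/442 = -9032571/442 ≈ -20436.)
x - a = -205 - 1*(-9032571/442) = -205 + 9032571/442 = 8941961/442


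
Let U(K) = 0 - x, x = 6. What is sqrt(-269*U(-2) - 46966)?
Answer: 2*I*sqrt(11338) ≈ 212.96*I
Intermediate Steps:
U(K) = -6 (U(K) = 0 - 1*6 = 0 - 6 = -6)
sqrt(-269*U(-2) - 46966) = sqrt(-269*(-6) - 46966) = sqrt(1614 - 46966) = sqrt(-45352) = 2*I*sqrt(11338)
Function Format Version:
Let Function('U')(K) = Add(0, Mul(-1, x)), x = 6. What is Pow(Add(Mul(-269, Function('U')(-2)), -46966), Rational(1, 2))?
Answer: Mul(2, I, Pow(11338, Rational(1, 2))) ≈ Mul(212.96, I)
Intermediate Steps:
Function('U')(K) = -6 (Function('U')(K) = Add(0, Mul(-1, 6)) = Add(0, -6) = -6)
Pow(Add(Mul(-269, Function('U')(-2)), -46966), Rational(1, 2)) = Pow(Add(Mul(-269, -6), -46966), Rational(1, 2)) = Pow(Add(1614, -46966), Rational(1, 2)) = Pow(-45352, Rational(1, 2)) = Mul(2, I, Pow(11338, Rational(1, 2)))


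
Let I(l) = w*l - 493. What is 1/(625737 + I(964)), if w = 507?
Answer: 1/1113992 ≈ 8.9767e-7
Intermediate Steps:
I(l) = -493 + 507*l (I(l) = 507*l - 493 = -493 + 507*l)
1/(625737 + I(964)) = 1/(625737 + (-493 + 507*964)) = 1/(625737 + (-493 + 488748)) = 1/(625737 + 488255) = 1/1113992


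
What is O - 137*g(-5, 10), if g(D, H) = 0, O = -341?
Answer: -341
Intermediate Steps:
O - 137*g(-5, 10) = -341 - 137*0 = -341 + 0 = -341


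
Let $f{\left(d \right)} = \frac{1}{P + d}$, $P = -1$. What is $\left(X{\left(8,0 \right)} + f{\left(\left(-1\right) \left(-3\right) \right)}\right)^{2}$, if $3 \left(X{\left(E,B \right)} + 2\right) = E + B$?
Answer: $\frac{49}{36} \approx 1.3611$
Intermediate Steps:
$X{\left(E,B \right)} = -2 + \frac{B}{3} + \frac{E}{3}$ ($X{\left(E,B \right)} = -2 + \frac{E + B}{3} = -2 + \frac{B + E}{3} = -2 + \left(\frac{B}{3} + \frac{E}{3}\right) = -2 + \frac{B}{3} + \frac{E}{3}$)
$f{\left(d \right)} = \frac{1}{-1 + d}$
$\left(X{\left(8,0 \right)} + f{\left(\left(-1\right) \left(-3\right) \right)}\right)^{2} = \left(\left(-2 + \frac{1}{3} \cdot 0 + \frac{1}{3} \cdot 8\right) + \frac{1}{-1 - -3}\right)^{2} = \left(\left(-2 + 0 + \frac{8}{3}\right) + \frac{1}{-1 + 3}\right)^{2} = \left(\frac{2}{3} + \frac{1}{2}\right)^{2} = \left(\frac{7}{6}\right)^{2} = \frac{49}{36}$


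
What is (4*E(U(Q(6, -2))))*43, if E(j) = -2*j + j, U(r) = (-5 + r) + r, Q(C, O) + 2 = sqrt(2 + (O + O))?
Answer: 1548 - 344*I*sqrt(2) ≈ 1548.0 - 486.49*I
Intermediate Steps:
Q(C, O) = -2 + sqrt(2 + 2*O) (Q(C, O) = -2 + sqrt(2 + (O + O)) = -2 + sqrt(2 + 2*O))
U(r) = -5 + 2*r
E(j) = -j (E(j) = -2*j + j = -j)
(4*E(U(Q(6, -2))))*43 = (4*(-(-5 + 2*(-2 + sqrt(2 + 2*(-2))))))*43 = (4*(-(-5 + 2*(-2 + sqrt(2 - 4)))))*43 = (4*(-(-5 + 2*(-2 + sqrt(-2)))))*43 = (4*(-(-5 + 2*(-2 + I*sqrt(2)))))*43 = (4*(-(-5 + (-4 + 2*I*sqrt(2)))))*43 = (4*(-(-9 + 2*I*sqrt(2))))*43 = (4*(9 - 2*I*sqrt(2)))*43 = (36 - 8*I*sqrt(2))*43 = 1548 - 344*I*sqrt(2)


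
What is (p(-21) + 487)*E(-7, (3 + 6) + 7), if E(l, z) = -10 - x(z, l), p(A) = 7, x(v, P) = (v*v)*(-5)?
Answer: 627380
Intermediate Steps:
x(v, P) = -5*v² (x(v, P) = v²*(-5) = -5*v²)
E(l, z) = -10 + 5*z² (E(l, z) = -10 - (-5)*z² = -10 + 5*z²)
(p(-21) + 487)*E(-7, (3 + 6) + 7) = (7 + 487)*(-10 + 5*((3 + 6) + 7)²) = 494*(-10 + 5*(9 + 7)²) = 494*(-10 + 5*16²) = 494*(-10 + 5*256) = 494*(-10 + 1280) = 494*1270 = 627380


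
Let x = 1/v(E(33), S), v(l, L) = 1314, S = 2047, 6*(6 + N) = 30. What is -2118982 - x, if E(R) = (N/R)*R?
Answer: -2784342349/1314 ≈ -2.1190e+6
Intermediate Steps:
N = -1 (N = -6 + (1/6)*30 = -6 + 5 = -1)
E(R) = -1 (E(R) = (-1/R)*R = -1)
x = 1/1314 ≈ 0.00076103
-2118982 - x = -2118982 - 1*1/1314 = -2118982 - 1/1314 = -2784342349/1314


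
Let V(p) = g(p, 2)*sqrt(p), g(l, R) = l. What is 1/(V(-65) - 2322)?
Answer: I/(-2322*I + 65*sqrt(65)) ≈ -0.00040979 + 9.2485e-5*I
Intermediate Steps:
V(p) = p**(3/2) (V(p) = p*sqrt(p) = p**(3/2))
1/(V(-65) - 2322) = 1/((-65)**(3/2) - 2322) = 1/(-65*I*sqrt(65) - 2322) = 1/(-2322 - 65*I*sqrt(65))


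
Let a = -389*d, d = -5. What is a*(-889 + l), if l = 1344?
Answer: 884975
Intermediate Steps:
a = 1945 (a = -389*(-5) = 1945)
a*(-889 + l) = 1945*(-889 + 1344) = 1945*455 = 884975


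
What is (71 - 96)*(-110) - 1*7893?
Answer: -5143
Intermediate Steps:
(71 - 96)*(-110) - 1*7893 = -25*(-110) - 7893 = 2750 - 7893 = -5143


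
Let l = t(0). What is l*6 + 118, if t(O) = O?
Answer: 118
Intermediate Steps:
l = 0
l*6 + 118 = 0*6 + 118 = 0 + 118 = 118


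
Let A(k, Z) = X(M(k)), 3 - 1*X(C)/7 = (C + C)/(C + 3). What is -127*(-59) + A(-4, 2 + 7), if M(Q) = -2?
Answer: 7542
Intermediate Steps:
X(C) = 21 - 14*C/(3 + C) (X(C) = 21 - 7*(C + C)/(C + 3) = 21 - 7*2*C/(3 + C) = 21 - 14*C/(3 + C))
A(k, Z) = 49 (A(k, Z) = 7*(9 - 2)/(3 - 2) = 7*7/1 = 7*1*7 = 49)
-127*(-59) + A(-4, 2 + 7) = -127*(-59) + 49 = 7493 + 49 = 7542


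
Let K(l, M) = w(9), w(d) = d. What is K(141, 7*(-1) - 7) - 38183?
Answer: -38174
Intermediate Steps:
K(l, M) = 9
K(141, 7*(-1) - 7) - 38183 = 9 - 38183 = -38174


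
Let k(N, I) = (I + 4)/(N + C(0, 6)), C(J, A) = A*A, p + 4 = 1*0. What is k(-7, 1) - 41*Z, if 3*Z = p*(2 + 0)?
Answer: 9527/87 ≈ 109.51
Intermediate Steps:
p = -4 (p = -4 + 1*0 = -4 + 0 = -4)
C(J, A) = A²
Z = -8/3 (Z = (-4*(2 + 0))/3 = (-4*2)/3 = (⅓)*(-8) = -8/3 ≈ -2.6667)
k(N, I) = (4 + I)/(36 + N) (k(N, I) = (I + 4)/(N + 6²) = (4 + I)/(N + 36) = (4 + I)/(36 + N))
k(-7, 1) - 41*Z = (4 + 1)/(36 - 7) - 41*(-8/3) = 5/29 + 328/3 = 9527/87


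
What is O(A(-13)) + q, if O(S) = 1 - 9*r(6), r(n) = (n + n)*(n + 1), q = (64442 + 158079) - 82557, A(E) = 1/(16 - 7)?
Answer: 139209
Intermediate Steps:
A(E) = ⅑ (A(E) = 1/9 = ⅑)
q = 139964 (q = 222521 - 82557 = 139964)
r(n) = 2*n*(1 + n) (r(n) = (2*n)*(1 + n) = 2*n*(1 + n))
O(S) = -755 (O(S) = 1 - 18*6*(1 + 6) = 1 - 18*6*7 = 1 - 9*84 = 1 - 756 = -755)
O(A(-13)) + q = -755 + 139964 = 139209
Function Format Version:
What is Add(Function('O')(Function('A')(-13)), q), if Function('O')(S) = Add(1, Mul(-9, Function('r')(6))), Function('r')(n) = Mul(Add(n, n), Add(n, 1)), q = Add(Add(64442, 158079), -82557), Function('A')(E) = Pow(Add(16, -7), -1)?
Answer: 139209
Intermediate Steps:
Function('A')(E) = Rational(1, 9) (Function('A')(E) = Pow(9, -1) = Rational(1, 9))
q = 139964 (q = Add(222521, -82557) = 139964)
Function('r')(n) = Mul(2, n, Add(1, n)) (Function('r')(n) = Mul(Mul(2, n), Add(1, n)) = Mul(2, n, Add(1, n)))
Function('O')(S) = -755 (Function('O')(S) = Add(1, Mul(-9, Mul(2, 6, Add(1, 6)))) = Add(1, Mul(-9, Mul(2, 6, 7))) = Add(1, Mul(-9, 84)) = Add(1, -756) = -755)
Add(Function('O')(Function('A')(-13)), q) = Add(-755, 139964) = 139209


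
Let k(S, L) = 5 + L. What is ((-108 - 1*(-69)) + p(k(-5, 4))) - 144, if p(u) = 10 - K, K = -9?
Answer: -164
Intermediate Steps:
p(u) = 19 (p(u) = 10 - 1*(-9) = 10 + 9 = 19)
((-108 - 1*(-69)) + p(k(-5, 4))) - 144 = ((-108 - 1*(-69)) + 19) - 144 = ((-108 + 69) + 19) - 144 = (-39 + 19) - 144 = -20 - 144 = -164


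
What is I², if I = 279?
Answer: 77841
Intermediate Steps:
I² = 279² = 77841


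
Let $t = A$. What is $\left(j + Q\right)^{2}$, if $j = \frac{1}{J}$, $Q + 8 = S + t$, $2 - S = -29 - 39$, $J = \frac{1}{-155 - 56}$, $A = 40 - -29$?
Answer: $6400$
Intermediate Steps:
$A = 69$ ($A = 40 + 29 = 69$)
$J = - \frac{1}{211}$ ($J = \frac{1}{-211} = - \frac{1}{211} \approx -0.0047393$)
$t = 69$
$S = 70$ ($S = 2 - \left(-29 - 39\right) = 2 - -68 = 2 + 68 = 70$)
$Q = 131$ ($Q = -8 + \left(70 + 69\right) = -8 + 139 = 131$)
$j = -211$ ($j = \frac{1}{- \frac{1}{211}} = -211$)
$\left(j + Q\right)^{2} = \left(-211 + 131\right)^{2} = \left(-80\right)^{2} = 6400$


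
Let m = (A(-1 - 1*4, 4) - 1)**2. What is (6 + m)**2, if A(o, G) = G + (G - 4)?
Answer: 225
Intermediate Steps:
A(o, G) = -4 + 2*G (A(o, G) = G + (-4 + G) = -4 + 2*G)
m = 9 (m = ((-4 + 2*4) - 1)**2 = ((-4 + 8) - 1)**2 = (4 - 1)**2 = 3**2 = 9)
(6 + m)**2 = (6 + 9)**2 = 15**2 = 225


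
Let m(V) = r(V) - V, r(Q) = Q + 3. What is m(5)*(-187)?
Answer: -561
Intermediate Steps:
r(Q) = 3 + Q
m(V) = 3 (m(V) = (3 + V) - V = 3)
m(5)*(-187) = 3*(-187) = -561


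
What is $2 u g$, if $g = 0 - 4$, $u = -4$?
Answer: $32$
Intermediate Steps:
$g = -4$ ($g = 0 - 4 = -4$)
$2 u g = 2 \left(-4\right) \left(-4\right) = \left(-8\right) \left(-4\right) = 32$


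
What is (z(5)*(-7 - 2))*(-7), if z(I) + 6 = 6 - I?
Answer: -315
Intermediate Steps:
z(I) = -I (z(I) = -6 + (6 - I) = -I)
(z(5)*(-7 - 2))*(-7) = ((-1*5)*(-7 - 2))*(-7) = -5*(-9)*(-7) = 45*(-7) = -315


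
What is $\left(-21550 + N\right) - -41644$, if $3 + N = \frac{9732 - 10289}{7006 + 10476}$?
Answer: $\frac{351230305}{17482} \approx 20091.0$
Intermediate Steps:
$N = - \frac{53003}{17482}$ ($N = -3 + \frac{9732 - 10289}{7006 + 10476} = -3 - \frac{557}{17482} = - \frac{53003}{17482} \approx -3.0319$)
$\left(-21550 + N\right) - -41644 = \left(-21550 - \frac{53003}{17482}\right) - -41644 = - \frac{376790103}{17482} + 41644 = \frac{351230305}{17482}$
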